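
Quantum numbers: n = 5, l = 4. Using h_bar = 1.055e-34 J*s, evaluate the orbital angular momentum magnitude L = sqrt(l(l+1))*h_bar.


L = sqrt(l*(l+1)) * h_bar
= sqrt(4 * 5) * 1.055e-34
= sqrt(20) * 1.055e-34
= 4.4721 * 1.055e-34
= 4.7181e-34 J*s

4.7181e-34


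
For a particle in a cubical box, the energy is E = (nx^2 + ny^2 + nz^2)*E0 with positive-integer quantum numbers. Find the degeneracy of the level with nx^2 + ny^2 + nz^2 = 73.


Enumerate all (nx, ny, nz) with nx^2 + ny^2 + nz^2 = 73:
(1,6,6)
(6,1,6)
(6,6,1)
Total degeneracy = 3

3


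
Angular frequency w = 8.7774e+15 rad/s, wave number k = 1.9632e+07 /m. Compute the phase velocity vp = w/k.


vp = w / k
= 8.7774e+15 / 1.9632e+07
= 4.4710e+08 m/s

4.4710e+08


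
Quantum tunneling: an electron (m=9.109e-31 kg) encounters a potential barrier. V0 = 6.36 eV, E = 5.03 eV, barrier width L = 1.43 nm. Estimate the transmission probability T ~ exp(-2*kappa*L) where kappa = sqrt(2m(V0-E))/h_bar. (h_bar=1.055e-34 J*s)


V0 - E = 1.33 eV = 2.1307e-19 J
kappa = sqrt(2 * m * (V0-E)) / h_bar
= sqrt(2 * 9.109e-31 * 2.1307e-19) / 1.055e-34
= 5.9055e+09 /m
2*kappa*L = 2 * 5.9055e+09 * 1.43e-9
= 16.8897
T = exp(-16.8897) = 4.622877e-08

4.622877e-08


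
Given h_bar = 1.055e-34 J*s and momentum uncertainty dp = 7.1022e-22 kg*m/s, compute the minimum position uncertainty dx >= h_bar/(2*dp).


dx = h_bar / (2 * dp)
= 1.055e-34 / (2 * 7.1022e-22)
= 1.055e-34 / 1.4204e-21
= 7.4273e-14 m

7.4273e-14


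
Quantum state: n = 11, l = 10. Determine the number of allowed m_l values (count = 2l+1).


m_l ranges from -l to +l in integer steps
So m_l goes from -10 to +10
Count = 2l + 1 = 2*10 + 1
= 21

21


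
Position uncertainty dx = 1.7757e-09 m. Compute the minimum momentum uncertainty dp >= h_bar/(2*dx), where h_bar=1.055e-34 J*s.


dp = h_bar / (2 * dx)
= 1.055e-34 / (2 * 1.7757e-09)
= 1.055e-34 / 3.5514e-09
= 2.9707e-26 kg*m/s

2.9707e-26


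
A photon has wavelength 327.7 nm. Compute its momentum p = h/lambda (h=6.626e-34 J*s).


p = h / lambda
= 6.626e-34 / (327.7e-9)
= 6.626e-34 / 3.2770e-07
= 2.0220e-27 kg*m/s

2.0220e-27


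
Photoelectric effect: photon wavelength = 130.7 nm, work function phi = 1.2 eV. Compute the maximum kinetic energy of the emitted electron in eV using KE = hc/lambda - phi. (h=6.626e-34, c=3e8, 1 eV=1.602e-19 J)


E_photon = hc / lambda
= (6.626e-34)(3e8) / (130.7e-9)
= 1.5209e-18 J
= 9.4937 eV
KE = E_photon - phi
= 9.4937 - 1.2
= 8.2937 eV

8.2937


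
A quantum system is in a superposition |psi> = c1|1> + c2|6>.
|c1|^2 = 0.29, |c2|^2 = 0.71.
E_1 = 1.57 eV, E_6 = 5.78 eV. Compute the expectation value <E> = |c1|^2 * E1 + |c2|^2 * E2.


<E> = |c1|^2 * E1 + |c2|^2 * E2
= 0.29 * 1.57 + 0.71 * 5.78
= 0.4553 + 4.1038
= 4.5591 eV

4.5591


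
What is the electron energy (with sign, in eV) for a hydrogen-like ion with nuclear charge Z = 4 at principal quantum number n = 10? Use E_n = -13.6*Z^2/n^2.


E_n = -13.6 * Z^2 / n^2
= -13.6 * 4^2 / 10^2
= -13.6 * 16 / 100
= -2.176 eV

-2.176


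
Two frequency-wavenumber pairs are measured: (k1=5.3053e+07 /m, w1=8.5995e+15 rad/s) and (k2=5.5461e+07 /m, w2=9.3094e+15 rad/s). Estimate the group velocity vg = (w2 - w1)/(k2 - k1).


vg = (w2 - w1) / (k2 - k1)
= (9.3094e+15 - 8.5995e+15) / (5.5461e+07 - 5.3053e+07)
= 7.0990e+14 / 2.4080e+06
= 2.9481e+08 m/s

2.9481e+08


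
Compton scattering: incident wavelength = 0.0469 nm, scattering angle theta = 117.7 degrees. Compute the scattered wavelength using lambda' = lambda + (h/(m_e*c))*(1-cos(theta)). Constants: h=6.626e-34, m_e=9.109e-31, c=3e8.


Compton wavelength: h/(m_e*c) = 2.4247e-12 m
d_lambda = 2.4247e-12 * (1 - cos(117.7 deg))
= 2.4247e-12 * 1.464842
= 3.5518e-12 m = 0.003552 nm
lambda' = 0.0469 + 0.003552
= 0.050452 nm

0.050452


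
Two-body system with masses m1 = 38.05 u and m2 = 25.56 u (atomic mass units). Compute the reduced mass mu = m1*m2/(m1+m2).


mu = m1 * m2 / (m1 + m2)
= 38.05 * 25.56 / (38.05 + 25.56)
= 972.558 / 63.61
= 15.2894 u

15.2894


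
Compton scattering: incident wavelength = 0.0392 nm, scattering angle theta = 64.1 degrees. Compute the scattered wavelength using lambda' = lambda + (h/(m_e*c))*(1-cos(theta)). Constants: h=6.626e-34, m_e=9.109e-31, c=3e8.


Compton wavelength: h/(m_e*c) = 2.4247e-12 m
d_lambda = 2.4247e-12 * (1 - cos(64.1 deg))
= 2.4247e-12 * 0.563198
= 1.3656e-12 m = 0.001366 nm
lambda' = 0.0392 + 0.001366
= 0.040566 nm

0.040566


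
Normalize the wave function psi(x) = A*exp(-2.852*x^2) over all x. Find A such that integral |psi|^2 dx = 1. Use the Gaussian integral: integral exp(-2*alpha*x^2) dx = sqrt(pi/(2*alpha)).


integral |psi|^2 dx = A^2 * sqrt(pi/(2*alpha)) = 1
A^2 = sqrt(2*alpha/pi)
= sqrt(2 * 2.852 / pi)
= 1.347457
A = sqrt(1.347457)
= 1.1608

1.1608


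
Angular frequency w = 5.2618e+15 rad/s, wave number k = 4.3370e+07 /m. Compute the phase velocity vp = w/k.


vp = w / k
= 5.2618e+15 / 4.3370e+07
= 1.2132e+08 m/s

1.2132e+08


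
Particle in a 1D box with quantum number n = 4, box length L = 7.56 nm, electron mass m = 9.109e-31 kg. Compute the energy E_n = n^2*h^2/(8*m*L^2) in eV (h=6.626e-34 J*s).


E = n^2 * h^2 / (8 * m * L^2)
= 4^2 * (6.626e-34)^2 / (8 * 9.109e-31 * (7.56e-9)^2)
= 16 * 4.3904e-67 / (8 * 9.109e-31 * 5.7154e-17)
= 1.6866e-20 J
= 0.1053 eV

0.1053


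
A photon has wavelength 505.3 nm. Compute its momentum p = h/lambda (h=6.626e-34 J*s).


p = h / lambda
= 6.626e-34 / (505.3e-9)
= 6.626e-34 / 5.0530e-07
= 1.3113e-27 kg*m/s

1.3113e-27


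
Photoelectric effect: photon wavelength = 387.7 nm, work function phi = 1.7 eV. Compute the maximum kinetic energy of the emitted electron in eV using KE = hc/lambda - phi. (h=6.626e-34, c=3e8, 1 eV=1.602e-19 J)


E_photon = hc / lambda
= (6.626e-34)(3e8) / (387.7e-9)
= 5.1272e-19 J
= 3.2005 eV
KE = E_photon - phi
= 3.2005 - 1.7
= 1.5005 eV

1.5005


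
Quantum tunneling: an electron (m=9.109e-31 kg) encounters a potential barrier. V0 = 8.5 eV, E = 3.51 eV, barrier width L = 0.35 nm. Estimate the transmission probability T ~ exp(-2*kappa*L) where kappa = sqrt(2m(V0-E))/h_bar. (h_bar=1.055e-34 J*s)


V0 - E = 4.99 eV = 7.9940e-19 J
kappa = sqrt(2 * m * (V0-E)) / h_bar
= sqrt(2 * 9.109e-31 * 7.9940e-19) / 1.055e-34
= 1.1439e+10 /m
2*kappa*L = 2 * 1.1439e+10 * 0.35e-9
= 8.0071
T = exp(-8.0071) = 3.330757e-04

3.330757e-04


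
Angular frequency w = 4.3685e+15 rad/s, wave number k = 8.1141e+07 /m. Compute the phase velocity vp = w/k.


vp = w / k
= 4.3685e+15 / 8.1141e+07
= 5.3838e+07 m/s

5.3838e+07


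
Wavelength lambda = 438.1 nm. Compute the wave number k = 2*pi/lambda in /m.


k = 2 * pi / lambda
= 6.2832 / (438.1e-9)
= 6.2832 / 4.3810e-07
= 1.4342e+07 /m

1.4342e+07


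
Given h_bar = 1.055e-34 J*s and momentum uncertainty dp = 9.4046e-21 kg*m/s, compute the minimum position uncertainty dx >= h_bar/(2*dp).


dx = h_bar / (2 * dp)
= 1.055e-34 / (2 * 9.4046e-21)
= 1.055e-34 / 1.8809e-20
= 5.6090e-15 m

5.6090e-15


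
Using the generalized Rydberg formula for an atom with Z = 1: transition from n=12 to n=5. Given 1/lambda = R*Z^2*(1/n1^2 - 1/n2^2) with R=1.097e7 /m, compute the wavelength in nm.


1/lambda = R * Z^2 * (1/n1^2 - 1/n2^2)
= 1.097e7 * 1^2 * (1/5^2 - 1/12^2)
= 1.097e7 * 1 * (0.04 - 0.006944)
= 3.6262e+05 /m
lambda = 1 / 3.6262e+05
= 2757.712 nm

2757.712


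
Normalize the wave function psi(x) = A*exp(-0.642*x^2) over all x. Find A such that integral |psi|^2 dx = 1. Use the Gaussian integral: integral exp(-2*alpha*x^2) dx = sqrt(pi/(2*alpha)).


integral |psi|^2 dx = A^2 * sqrt(pi/(2*alpha)) = 1
A^2 = sqrt(2*alpha/pi)
= sqrt(2 * 0.642 / pi)
= 0.639304
A = sqrt(0.639304)
= 0.7996

0.7996


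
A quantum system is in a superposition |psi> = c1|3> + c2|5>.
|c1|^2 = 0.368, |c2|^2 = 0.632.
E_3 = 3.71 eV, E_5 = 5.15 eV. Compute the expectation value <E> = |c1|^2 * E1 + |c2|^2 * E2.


<E> = |c1|^2 * E1 + |c2|^2 * E2
= 0.368 * 3.71 + 0.632 * 5.15
= 1.3653 + 3.2548
= 4.6201 eV

4.6201


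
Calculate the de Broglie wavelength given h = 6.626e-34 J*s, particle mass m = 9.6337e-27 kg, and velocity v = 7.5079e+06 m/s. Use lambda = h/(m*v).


lambda = h / (m * v)
= 6.626e-34 / (9.6337e-27 * 7.5079e+06)
= 6.626e-34 / 7.2329e-20
= 9.1609e-15 m

9.1609e-15


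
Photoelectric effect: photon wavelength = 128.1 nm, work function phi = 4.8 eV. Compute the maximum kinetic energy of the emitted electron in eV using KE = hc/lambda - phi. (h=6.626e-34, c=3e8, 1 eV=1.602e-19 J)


E_photon = hc / lambda
= (6.626e-34)(3e8) / (128.1e-9)
= 1.5518e-18 J
= 9.6864 eV
KE = E_photon - phi
= 9.6864 - 4.8
= 4.8864 eV

4.8864


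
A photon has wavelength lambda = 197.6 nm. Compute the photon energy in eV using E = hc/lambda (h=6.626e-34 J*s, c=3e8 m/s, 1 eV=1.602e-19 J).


E = hc / lambda
= (6.626e-34)(3e8) / (197.6e-9)
= 1.9878e-25 / 1.9760e-07
= 1.0060e-18 J
Converting to eV: 1.0060e-18 / 1.602e-19
= 6.2795 eV

6.2795


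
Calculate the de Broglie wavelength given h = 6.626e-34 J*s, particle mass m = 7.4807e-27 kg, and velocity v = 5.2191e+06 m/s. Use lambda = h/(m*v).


lambda = h / (m * v)
= 6.626e-34 / (7.4807e-27 * 5.2191e+06)
= 6.626e-34 / 3.9043e-20
= 1.6971e-14 m

1.6971e-14


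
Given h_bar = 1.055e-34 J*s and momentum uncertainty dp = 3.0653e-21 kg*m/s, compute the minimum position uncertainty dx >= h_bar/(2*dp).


dx = h_bar / (2 * dp)
= 1.055e-34 / (2 * 3.0653e-21)
= 1.055e-34 / 6.1306e-21
= 1.7209e-14 m

1.7209e-14


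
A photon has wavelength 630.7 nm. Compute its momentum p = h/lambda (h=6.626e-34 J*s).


p = h / lambda
= 6.626e-34 / (630.7e-9)
= 6.626e-34 / 6.3070e-07
= 1.0506e-27 kg*m/s

1.0506e-27


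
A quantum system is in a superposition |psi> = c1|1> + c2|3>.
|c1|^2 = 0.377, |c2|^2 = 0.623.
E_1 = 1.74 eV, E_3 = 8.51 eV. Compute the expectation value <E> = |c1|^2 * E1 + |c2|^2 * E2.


<E> = |c1|^2 * E1 + |c2|^2 * E2
= 0.377 * 1.74 + 0.623 * 8.51
= 0.656 + 5.3017
= 5.9577 eV

5.9577


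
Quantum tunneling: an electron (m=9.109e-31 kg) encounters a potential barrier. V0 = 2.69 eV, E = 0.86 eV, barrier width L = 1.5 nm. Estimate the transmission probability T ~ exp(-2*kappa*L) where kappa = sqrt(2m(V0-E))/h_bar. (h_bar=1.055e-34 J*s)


V0 - E = 1.83 eV = 2.9317e-19 J
kappa = sqrt(2 * m * (V0-E)) / h_bar
= sqrt(2 * 9.109e-31 * 2.9317e-19) / 1.055e-34
= 6.9272e+09 /m
2*kappa*L = 2 * 6.9272e+09 * 1.5e-9
= 20.7815
T = exp(-20.7815) = 9.434718e-10

9.434718e-10


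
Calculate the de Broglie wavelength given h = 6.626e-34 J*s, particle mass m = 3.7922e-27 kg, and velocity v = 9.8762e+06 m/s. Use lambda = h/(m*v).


lambda = h / (m * v)
= 6.626e-34 / (3.7922e-27 * 9.8762e+06)
= 6.626e-34 / 3.7453e-20
= 1.7692e-14 m

1.7692e-14


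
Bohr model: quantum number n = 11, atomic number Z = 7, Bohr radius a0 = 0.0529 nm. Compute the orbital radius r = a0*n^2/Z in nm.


r = a0 * n^2 / Z
= 0.0529 * 11^2 / 7
= 0.0529 * 121 / 7
= 0.9144 nm

0.9144


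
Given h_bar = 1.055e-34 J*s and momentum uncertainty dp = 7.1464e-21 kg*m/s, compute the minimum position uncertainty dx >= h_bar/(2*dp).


dx = h_bar / (2 * dp)
= 1.055e-34 / (2 * 7.1464e-21)
= 1.055e-34 / 1.4293e-20
= 7.3813e-15 m

7.3813e-15


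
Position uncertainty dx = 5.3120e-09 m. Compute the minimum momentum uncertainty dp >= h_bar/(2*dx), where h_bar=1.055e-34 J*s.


dp = h_bar / (2 * dx)
= 1.055e-34 / (2 * 5.3120e-09)
= 1.055e-34 / 1.0624e-08
= 9.9303e-27 kg*m/s

9.9303e-27


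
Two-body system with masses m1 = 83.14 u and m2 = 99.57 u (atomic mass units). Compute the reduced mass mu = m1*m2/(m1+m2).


mu = m1 * m2 / (m1 + m2)
= 83.14 * 99.57 / (83.14 + 99.57)
= 8278.2498 / 182.71
= 45.3081 u

45.3081


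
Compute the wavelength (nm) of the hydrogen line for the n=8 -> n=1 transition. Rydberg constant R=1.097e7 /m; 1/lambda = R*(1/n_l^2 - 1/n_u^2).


1/lambda = R * (1/n_l^2 - 1/n_u^2)
= 1.097e7 * (1/1^2 - 1/8^2)
= 1.097e7 * (1.0 - 0.015625)
= 1.097e7 * 0.984375
= 1.0799e+07 /m
lambda = 1 / 1.0799e+07 = 92.6047 nm

92.6047


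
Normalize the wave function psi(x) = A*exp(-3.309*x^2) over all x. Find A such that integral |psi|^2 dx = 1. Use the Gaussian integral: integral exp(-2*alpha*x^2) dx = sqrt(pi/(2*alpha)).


integral |psi|^2 dx = A^2 * sqrt(pi/(2*alpha)) = 1
A^2 = sqrt(2*alpha/pi)
= sqrt(2 * 3.309 / pi)
= 1.451404
A = sqrt(1.451404)
= 1.2047

1.2047


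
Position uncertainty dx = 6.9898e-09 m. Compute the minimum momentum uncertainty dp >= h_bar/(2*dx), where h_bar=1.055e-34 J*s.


dp = h_bar / (2 * dx)
= 1.055e-34 / (2 * 6.9898e-09)
= 1.055e-34 / 1.3980e-08
= 7.5467e-27 kg*m/s

7.5467e-27


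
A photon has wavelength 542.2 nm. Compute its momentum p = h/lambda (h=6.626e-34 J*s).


p = h / lambda
= 6.626e-34 / (542.2e-9)
= 6.626e-34 / 5.4220e-07
= 1.2221e-27 kg*m/s

1.2221e-27


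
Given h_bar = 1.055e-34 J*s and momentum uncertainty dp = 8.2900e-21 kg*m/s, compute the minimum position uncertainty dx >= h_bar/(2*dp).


dx = h_bar / (2 * dp)
= 1.055e-34 / (2 * 8.2900e-21)
= 1.055e-34 / 1.6580e-20
= 6.3631e-15 m

6.3631e-15


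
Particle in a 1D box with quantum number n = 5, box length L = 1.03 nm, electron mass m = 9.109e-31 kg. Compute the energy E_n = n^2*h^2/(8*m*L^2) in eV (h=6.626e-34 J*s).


E = n^2 * h^2 / (8 * m * L^2)
= 5^2 * (6.626e-34)^2 / (8 * 9.109e-31 * (1.03e-9)^2)
= 25 * 4.3904e-67 / (8 * 9.109e-31 * 1.0609e-18)
= 1.4197e-18 J
= 8.8623 eV

8.8623


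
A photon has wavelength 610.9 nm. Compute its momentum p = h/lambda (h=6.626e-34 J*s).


p = h / lambda
= 6.626e-34 / (610.9e-9)
= 6.626e-34 / 6.1090e-07
= 1.0846e-27 kg*m/s

1.0846e-27


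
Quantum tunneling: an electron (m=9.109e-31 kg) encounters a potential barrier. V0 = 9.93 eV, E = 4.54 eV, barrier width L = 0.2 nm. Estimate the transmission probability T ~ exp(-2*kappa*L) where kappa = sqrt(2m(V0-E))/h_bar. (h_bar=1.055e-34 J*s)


V0 - E = 5.39 eV = 8.6348e-19 J
kappa = sqrt(2 * m * (V0-E)) / h_bar
= sqrt(2 * 9.109e-31 * 8.6348e-19) / 1.055e-34
= 1.1888e+10 /m
2*kappa*L = 2 * 1.1888e+10 * 0.2e-9
= 4.7554
T = exp(-4.7554) = 8.605435e-03

8.605435e-03


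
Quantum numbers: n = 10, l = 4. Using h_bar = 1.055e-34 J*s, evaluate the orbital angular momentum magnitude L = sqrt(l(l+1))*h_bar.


L = sqrt(l*(l+1)) * h_bar
= sqrt(4 * 5) * 1.055e-34
= sqrt(20) * 1.055e-34
= 4.4721 * 1.055e-34
= 4.7181e-34 J*s

4.7181e-34


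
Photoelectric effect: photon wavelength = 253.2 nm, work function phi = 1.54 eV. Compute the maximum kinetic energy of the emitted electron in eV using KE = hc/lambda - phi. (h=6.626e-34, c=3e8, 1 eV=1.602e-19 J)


E_photon = hc / lambda
= (6.626e-34)(3e8) / (253.2e-9)
= 7.8507e-19 J
= 4.9006 eV
KE = E_photon - phi
= 4.9006 - 1.54
= 3.3606 eV

3.3606


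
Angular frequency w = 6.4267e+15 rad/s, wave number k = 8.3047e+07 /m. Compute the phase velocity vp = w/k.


vp = w / k
= 6.4267e+15 / 8.3047e+07
= 7.7386e+07 m/s

7.7386e+07


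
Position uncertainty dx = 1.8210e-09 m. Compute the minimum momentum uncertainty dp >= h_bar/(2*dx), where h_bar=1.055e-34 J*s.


dp = h_bar / (2 * dx)
= 1.055e-34 / (2 * 1.8210e-09)
= 1.055e-34 / 3.6420e-09
= 2.8968e-26 kg*m/s

2.8968e-26


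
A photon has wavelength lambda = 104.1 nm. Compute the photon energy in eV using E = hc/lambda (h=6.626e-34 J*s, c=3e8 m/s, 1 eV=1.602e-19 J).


E = hc / lambda
= (6.626e-34)(3e8) / (104.1e-9)
= 1.9878e-25 / 1.0410e-07
= 1.9095e-18 J
Converting to eV: 1.9095e-18 / 1.602e-19
= 11.9195 eV

11.9195


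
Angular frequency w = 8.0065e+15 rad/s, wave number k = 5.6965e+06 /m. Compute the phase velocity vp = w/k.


vp = w / k
= 8.0065e+15 / 5.6965e+06
= 1.4055e+09 m/s

1.4055e+09


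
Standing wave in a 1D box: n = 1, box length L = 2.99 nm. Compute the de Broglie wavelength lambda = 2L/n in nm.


lambda = 2L / n
= 2 * 2.99 / 1
= 5.98 / 1
= 5.98 nm

5.98


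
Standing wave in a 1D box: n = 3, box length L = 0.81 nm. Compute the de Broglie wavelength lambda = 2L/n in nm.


lambda = 2L / n
= 2 * 0.81 / 3
= 1.62 / 3
= 0.54 nm

0.54


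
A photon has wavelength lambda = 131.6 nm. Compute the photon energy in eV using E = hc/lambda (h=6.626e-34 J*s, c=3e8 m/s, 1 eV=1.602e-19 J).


E = hc / lambda
= (6.626e-34)(3e8) / (131.6e-9)
= 1.9878e-25 / 1.3160e-07
= 1.5105e-18 J
Converting to eV: 1.5105e-18 / 1.602e-19
= 9.4288 eV

9.4288


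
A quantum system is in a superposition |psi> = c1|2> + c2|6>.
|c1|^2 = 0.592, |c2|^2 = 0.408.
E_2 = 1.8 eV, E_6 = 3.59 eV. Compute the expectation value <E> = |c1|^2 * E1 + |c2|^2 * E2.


<E> = |c1|^2 * E1 + |c2|^2 * E2
= 0.592 * 1.8 + 0.408 * 3.59
= 1.0656 + 1.4647
= 2.5303 eV

2.5303


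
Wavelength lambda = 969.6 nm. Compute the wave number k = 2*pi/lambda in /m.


k = 2 * pi / lambda
= 6.2832 / (969.6e-9)
= 6.2832 / 9.6960e-07
= 6.4802e+06 /m

6.4802e+06


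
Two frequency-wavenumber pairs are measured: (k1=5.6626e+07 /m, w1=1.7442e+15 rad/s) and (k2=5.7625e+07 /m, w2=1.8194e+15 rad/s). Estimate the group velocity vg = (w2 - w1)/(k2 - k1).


vg = (w2 - w1) / (k2 - k1)
= (1.8194e+15 - 1.7442e+15) / (5.7625e+07 - 5.6626e+07)
= 7.5200e+13 / 9.9900e+05
= 7.5275e+07 m/s

7.5275e+07


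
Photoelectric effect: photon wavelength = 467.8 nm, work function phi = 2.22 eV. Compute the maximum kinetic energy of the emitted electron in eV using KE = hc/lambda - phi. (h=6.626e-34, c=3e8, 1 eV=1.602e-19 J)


E_photon = hc / lambda
= (6.626e-34)(3e8) / (467.8e-9)
= 4.2493e-19 J
= 2.6525 eV
KE = E_photon - phi
= 2.6525 - 2.22
= 0.4325 eV

0.4325


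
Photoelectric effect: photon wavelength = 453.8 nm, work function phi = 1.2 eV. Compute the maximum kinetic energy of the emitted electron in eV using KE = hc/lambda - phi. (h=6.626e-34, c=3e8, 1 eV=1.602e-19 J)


E_photon = hc / lambda
= (6.626e-34)(3e8) / (453.8e-9)
= 4.3803e-19 J
= 2.7343 eV
KE = E_photon - phi
= 2.7343 - 1.2
= 1.5343 eV

1.5343


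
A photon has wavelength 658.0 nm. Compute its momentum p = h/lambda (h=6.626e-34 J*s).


p = h / lambda
= 6.626e-34 / (658.0e-9)
= 6.626e-34 / 6.5800e-07
= 1.0070e-27 kg*m/s

1.0070e-27


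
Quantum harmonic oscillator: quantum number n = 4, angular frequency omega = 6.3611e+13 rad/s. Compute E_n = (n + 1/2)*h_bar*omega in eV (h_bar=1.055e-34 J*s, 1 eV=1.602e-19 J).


E = (n + 1/2) * h_bar * omega
= (4 + 0.5) * 1.055e-34 * 6.3611e+13
= 4.5 * 6.7110e-21
= 3.0199e-20 J
= 0.1885 eV

0.1885


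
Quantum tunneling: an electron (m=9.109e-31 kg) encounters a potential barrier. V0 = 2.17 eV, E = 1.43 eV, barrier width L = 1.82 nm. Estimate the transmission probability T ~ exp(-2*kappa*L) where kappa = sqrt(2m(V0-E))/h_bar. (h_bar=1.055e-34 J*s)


V0 - E = 0.74 eV = 1.1855e-19 J
kappa = sqrt(2 * m * (V0-E)) / h_bar
= sqrt(2 * 9.109e-31 * 1.1855e-19) / 1.055e-34
= 4.4050e+09 /m
2*kappa*L = 2 * 4.4050e+09 * 1.82e-9
= 16.0342
T = exp(-16.0342) = 1.087552e-07

1.087552e-07


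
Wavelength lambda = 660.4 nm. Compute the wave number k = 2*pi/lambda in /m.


k = 2 * pi / lambda
= 6.2832 / (660.4e-9)
= 6.2832 / 6.6040e-07
= 9.5142e+06 /m

9.5142e+06


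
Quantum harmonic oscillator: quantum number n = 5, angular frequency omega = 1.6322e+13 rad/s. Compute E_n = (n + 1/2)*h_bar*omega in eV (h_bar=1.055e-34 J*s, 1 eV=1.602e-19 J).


E = (n + 1/2) * h_bar * omega
= (5 + 0.5) * 1.055e-34 * 1.6322e+13
= 5.5 * 1.7220e-21
= 9.4708e-21 J
= 0.0591 eV

0.0591


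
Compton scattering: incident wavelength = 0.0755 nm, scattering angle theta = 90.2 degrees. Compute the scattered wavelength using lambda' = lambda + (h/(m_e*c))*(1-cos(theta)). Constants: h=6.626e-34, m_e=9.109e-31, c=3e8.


Compton wavelength: h/(m_e*c) = 2.4247e-12 m
d_lambda = 2.4247e-12 * (1 - cos(90.2 deg))
= 2.4247e-12 * 1.003491
= 2.4332e-12 m = 0.002433 nm
lambda' = 0.0755 + 0.002433
= 0.077933 nm

0.077933


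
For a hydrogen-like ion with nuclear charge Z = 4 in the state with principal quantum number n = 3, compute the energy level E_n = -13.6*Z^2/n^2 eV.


E_n = -13.6 * Z^2 / n^2
= -13.6 * 4^2 / 3^2
= -13.6 * 16 / 9
= -24.1778 eV

-24.1778


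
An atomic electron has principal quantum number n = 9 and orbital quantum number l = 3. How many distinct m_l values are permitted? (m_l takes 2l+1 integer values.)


m_l ranges from -l to +l in integer steps
So m_l goes from -3 to +3
Count = 2l + 1 = 2*3 + 1
= 7

7


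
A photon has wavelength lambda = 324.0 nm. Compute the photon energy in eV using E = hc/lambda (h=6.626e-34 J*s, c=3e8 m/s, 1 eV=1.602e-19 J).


E = hc / lambda
= (6.626e-34)(3e8) / (324.0e-9)
= 1.9878e-25 / 3.2400e-07
= 6.1352e-19 J
Converting to eV: 6.1352e-19 / 1.602e-19
= 3.8297 eV

3.8297


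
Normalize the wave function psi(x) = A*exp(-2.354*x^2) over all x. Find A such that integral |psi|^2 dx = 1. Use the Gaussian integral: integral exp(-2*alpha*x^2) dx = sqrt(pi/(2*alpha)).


integral |psi|^2 dx = A^2 * sqrt(pi/(2*alpha)) = 1
A^2 = sqrt(2*alpha/pi)
= sqrt(2 * 2.354 / pi)
= 1.224174
A = sqrt(1.224174)
= 1.1064

1.1064


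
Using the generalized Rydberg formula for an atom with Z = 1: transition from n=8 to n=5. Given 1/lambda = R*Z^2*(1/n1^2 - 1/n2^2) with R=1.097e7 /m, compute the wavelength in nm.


1/lambda = R * Z^2 * (1/n1^2 - 1/n2^2)
= 1.097e7 * 1^2 * (1/5^2 - 1/8^2)
= 1.097e7 * 1 * (0.04 - 0.015625)
= 2.6739e+05 /m
lambda = 1 / 2.6739e+05
= 3739.8032 nm

3739.8032


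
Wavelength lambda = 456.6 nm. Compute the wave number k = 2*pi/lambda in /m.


k = 2 * pi / lambda
= 6.2832 / (456.6e-9)
= 6.2832 / 4.5660e-07
= 1.3761e+07 /m

1.3761e+07


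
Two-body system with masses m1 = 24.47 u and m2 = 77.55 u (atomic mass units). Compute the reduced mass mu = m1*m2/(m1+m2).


mu = m1 * m2 / (m1 + m2)
= 24.47 * 77.55 / (24.47 + 77.55)
= 1897.6485 / 102.02
= 18.6007 u

18.6007


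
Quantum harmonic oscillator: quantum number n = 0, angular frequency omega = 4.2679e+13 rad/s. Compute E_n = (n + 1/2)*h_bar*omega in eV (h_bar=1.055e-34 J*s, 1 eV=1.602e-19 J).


E = (n + 1/2) * h_bar * omega
= (0 + 0.5) * 1.055e-34 * 4.2679e+13
= 0.5 * 4.5026e-21
= 2.2513e-21 J
= 0.0141 eV

0.0141


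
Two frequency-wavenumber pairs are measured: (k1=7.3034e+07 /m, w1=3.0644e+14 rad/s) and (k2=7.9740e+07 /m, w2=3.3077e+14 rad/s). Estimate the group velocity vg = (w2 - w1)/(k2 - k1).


vg = (w2 - w1) / (k2 - k1)
= (3.3077e+14 - 3.0644e+14) / (7.9740e+07 - 7.3034e+07)
= 2.4330e+13 / 6.7060e+06
= 3.6281e+06 m/s

3.6281e+06


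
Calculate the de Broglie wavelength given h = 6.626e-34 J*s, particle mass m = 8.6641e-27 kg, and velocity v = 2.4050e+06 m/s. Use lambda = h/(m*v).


lambda = h / (m * v)
= 6.626e-34 / (8.6641e-27 * 2.4050e+06)
= 6.626e-34 / 2.0837e-20
= 3.1799e-14 m

3.1799e-14


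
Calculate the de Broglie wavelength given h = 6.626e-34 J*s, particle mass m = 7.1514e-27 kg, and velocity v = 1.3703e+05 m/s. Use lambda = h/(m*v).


lambda = h / (m * v)
= 6.626e-34 / (7.1514e-27 * 1.3703e+05)
= 6.626e-34 / 9.7996e-22
= 6.7615e-13 m

6.7615e-13


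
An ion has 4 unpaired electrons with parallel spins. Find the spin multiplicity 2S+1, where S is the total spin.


Total spin S = N * (1/2) = 4 * 0.5 = 2.0
Spin multiplicity = 2S + 1
= 2 * 2.0 + 1
= 5

5


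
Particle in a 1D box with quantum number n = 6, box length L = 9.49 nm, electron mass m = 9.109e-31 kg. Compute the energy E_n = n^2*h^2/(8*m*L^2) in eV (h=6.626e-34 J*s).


E = n^2 * h^2 / (8 * m * L^2)
= 6^2 * (6.626e-34)^2 / (8 * 9.109e-31 * (9.49e-9)^2)
= 36 * 4.3904e-67 / (8 * 9.109e-31 * 9.0060e-17)
= 2.4083e-20 J
= 0.1503 eV

0.1503


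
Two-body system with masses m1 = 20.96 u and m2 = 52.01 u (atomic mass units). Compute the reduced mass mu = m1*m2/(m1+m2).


mu = m1 * m2 / (m1 + m2)
= 20.96 * 52.01 / (20.96 + 52.01)
= 1090.1296 / 72.97
= 14.9394 u

14.9394


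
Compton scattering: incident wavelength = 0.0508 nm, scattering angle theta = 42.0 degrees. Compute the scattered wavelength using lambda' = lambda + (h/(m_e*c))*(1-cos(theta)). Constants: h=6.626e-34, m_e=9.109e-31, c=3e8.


Compton wavelength: h/(m_e*c) = 2.4247e-12 m
d_lambda = 2.4247e-12 * (1 - cos(42.0 deg))
= 2.4247e-12 * 0.256855
= 6.2280e-13 m = 0.000623 nm
lambda' = 0.0508 + 0.000623
= 0.051423 nm

0.051423


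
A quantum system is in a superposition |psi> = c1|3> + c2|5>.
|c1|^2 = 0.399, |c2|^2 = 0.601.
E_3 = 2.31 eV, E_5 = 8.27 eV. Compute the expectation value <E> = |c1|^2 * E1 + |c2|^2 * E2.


<E> = |c1|^2 * E1 + |c2|^2 * E2
= 0.399 * 2.31 + 0.601 * 8.27
= 0.9217 + 4.9703
= 5.892 eV

5.892


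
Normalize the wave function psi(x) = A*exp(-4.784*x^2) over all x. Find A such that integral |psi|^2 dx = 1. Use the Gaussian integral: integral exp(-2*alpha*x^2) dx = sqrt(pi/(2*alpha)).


integral |psi|^2 dx = A^2 * sqrt(pi/(2*alpha)) = 1
A^2 = sqrt(2*alpha/pi)
= sqrt(2 * 4.784 / pi)
= 1.745162
A = sqrt(1.745162)
= 1.321

1.321


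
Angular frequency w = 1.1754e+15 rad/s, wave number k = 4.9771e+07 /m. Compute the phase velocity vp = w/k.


vp = w / k
= 1.1754e+15 / 4.9771e+07
= 2.3616e+07 m/s

2.3616e+07


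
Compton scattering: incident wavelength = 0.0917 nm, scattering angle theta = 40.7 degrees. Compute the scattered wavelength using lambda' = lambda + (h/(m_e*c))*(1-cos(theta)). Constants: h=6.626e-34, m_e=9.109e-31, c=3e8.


Compton wavelength: h/(m_e*c) = 2.4247e-12 m
d_lambda = 2.4247e-12 * (1 - cos(40.7 deg))
= 2.4247e-12 * 0.241866
= 5.8645e-13 m = 0.000586 nm
lambda' = 0.0917 + 0.000586
= 0.092286 nm

0.092286


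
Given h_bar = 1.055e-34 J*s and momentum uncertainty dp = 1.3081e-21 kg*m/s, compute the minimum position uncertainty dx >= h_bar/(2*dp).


dx = h_bar / (2 * dp)
= 1.055e-34 / (2 * 1.3081e-21)
= 1.055e-34 / 2.6162e-21
= 4.0326e-14 m

4.0326e-14


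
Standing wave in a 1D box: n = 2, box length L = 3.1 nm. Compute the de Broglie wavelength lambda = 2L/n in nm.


lambda = 2L / n
= 2 * 3.1 / 2
= 6.2 / 2
= 3.1 nm

3.1


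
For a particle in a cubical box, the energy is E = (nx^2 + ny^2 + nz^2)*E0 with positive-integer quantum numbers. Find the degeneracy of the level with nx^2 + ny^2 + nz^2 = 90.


Enumerate all (nx, ny, nz) with nx^2 + ny^2 + nz^2 = 90:
(1,5,8)
(1,8,5)
(4,5,7)
(4,7,5)
(5,1,8)
(5,4,7)
(5,7,4)
(5,8,1)
(7,4,5)
(7,5,4)
(8,1,5)
(8,5,1)
Total degeneracy = 12

12


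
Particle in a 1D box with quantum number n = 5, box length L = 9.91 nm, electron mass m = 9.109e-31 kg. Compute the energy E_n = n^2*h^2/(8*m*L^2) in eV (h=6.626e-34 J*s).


E = n^2 * h^2 / (8 * m * L^2)
= 5^2 * (6.626e-34)^2 / (8 * 9.109e-31 * (9.91e-9)^2)
= 25 * 4.3904e-67 / (8 * 9.109e-31 * 9.8208e-17)
= 1.5337e-20 J
= 0.0957 eV

0.0957


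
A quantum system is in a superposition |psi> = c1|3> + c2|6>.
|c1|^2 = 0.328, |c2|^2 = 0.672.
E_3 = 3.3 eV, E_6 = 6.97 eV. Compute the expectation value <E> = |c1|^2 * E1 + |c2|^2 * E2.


<E> = |c1|^2 * E1 + |c2|^2 * E2
= 0.328 * 3.3 + 0.672 * 6.97
= 1.0824 + 4.6838
= 5.7662 eV

5.7662


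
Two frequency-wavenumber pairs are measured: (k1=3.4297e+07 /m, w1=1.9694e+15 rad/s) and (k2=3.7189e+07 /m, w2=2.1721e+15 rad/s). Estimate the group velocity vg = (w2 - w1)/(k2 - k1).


vg = (w2 - w1) / (k2 - k1)
= (2.1721e+15 - 1.9694e+15) / (3.7189e+07 - 3.4297e+07)
= 2.0270e+14 / 2.8920e+06
= 7.0090e+07 m/s

7.0090e+07


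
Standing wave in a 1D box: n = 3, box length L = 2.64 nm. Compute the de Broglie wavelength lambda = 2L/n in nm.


lambda = 2L / n
= 2 * 2.64 / 3
= 5.28 / 3
= 1.76 nm

1.76


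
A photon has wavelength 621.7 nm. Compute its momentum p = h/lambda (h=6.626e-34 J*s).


p = h / lambda
= 6.626e-34 / (621.7e-9)
= 6.626e-34 / 6.2170e-07
= 1.0658e-27 kg*m/s

1.0658e-27


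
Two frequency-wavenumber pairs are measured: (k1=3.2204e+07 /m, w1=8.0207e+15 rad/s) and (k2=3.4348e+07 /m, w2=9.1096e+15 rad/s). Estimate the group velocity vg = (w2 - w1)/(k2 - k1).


vg = (w2 - w1) / (k2 - k1)
= (9.1096e+15 - 8.0207e+15) / (3.4348e+07 - 3.2204e+07)
= 1.0889e+15 / 2.1440e+06
= 5.0788e+08 m/s

5.0788e+08


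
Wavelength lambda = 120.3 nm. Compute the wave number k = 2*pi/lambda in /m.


k = 2 * pi / lambda
= 6.2832 / (120.3e-9)
= 6.2832 / 1.2030e-07
= 5.2229e+07 /m

5.2229e+07


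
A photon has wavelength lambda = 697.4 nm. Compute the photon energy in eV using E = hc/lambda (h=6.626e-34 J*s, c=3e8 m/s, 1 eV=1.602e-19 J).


E = hc / lambda
= (6.626e-34)(3e8) / (697.4e-9)
= 1.9878e-25 / 6.9740e-07
= 2.8503e-19 J
Converting to eV: 2.8503e-19 / 1.602e-19
= 1.7792 eV

1.7792


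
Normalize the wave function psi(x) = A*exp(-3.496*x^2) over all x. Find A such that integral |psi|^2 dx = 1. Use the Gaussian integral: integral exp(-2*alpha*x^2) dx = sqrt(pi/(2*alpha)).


integral |psi|^2 dx = A^2 * sqrt(pi/(2*alpha)) = 1
A^2 = sqrt(2*alpha/pi)
= sqrt(2 * 3.496 / pi)
= 1.491852
A = sqrt(1.491852)
= 1.2214

1.2214


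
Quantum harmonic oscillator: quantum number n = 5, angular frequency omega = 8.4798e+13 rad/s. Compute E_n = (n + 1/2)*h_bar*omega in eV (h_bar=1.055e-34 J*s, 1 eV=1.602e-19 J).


E = (n + 1/2) * h_bar * omega
= (5 + 0.5) * 1.055e-34 * 8.4798e+13
= 5.5 * 8.9462e-21
= 4.9204e-20 J
= 0.3071 eV

0.3071


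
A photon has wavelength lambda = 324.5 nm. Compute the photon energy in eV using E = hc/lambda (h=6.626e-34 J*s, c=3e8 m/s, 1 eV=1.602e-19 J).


E = hc / lambda
= (6.626e-34)(3e8) / (324.5e-9)
= 1.9878e-25 / 3.2450e-07
= 6.1257e-19 J
Converting to eV: 6.1257e-19 / 1.602e-19
= 3.8238 eV

3.8238


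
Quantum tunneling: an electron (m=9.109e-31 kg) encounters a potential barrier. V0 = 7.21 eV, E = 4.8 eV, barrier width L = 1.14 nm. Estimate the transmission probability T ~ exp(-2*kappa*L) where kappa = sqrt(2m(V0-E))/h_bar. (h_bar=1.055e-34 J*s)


V0 - E = 2.41 eV = 3.8608e-19 J
kappa = sqrt(2 * m * (V0-E)) / h_bar
= sqrt(2 * 9.109e-31 * 3.8608e-19) / 1.055e-34
= 7.9495e+09 /m
2*kappa*L = 2 * 7.9495e+09 * 1.14e-9
= 18.1248
T = exp(-18.1248) = 1.344350e-08

1.344350e-08


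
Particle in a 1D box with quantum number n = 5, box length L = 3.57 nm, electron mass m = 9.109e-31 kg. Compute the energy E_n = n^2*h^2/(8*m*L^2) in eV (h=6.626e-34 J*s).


E = n^2 * h^2 / (8 * m * L^2)
= 5^2 * (6.626e-34)^2 / (8 * 9.109e-31 * (3.57e-9)^2)
= 25 * 4.3904e-67 / (8 * 9.109e-31 * 1.2745e-17)
= 1.1818e-19 J
= 0.7377 eV

0.7377


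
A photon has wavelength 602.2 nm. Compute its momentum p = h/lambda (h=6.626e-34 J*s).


p = h / lambda
= 6.626e-34 / (602.2e-9)
= 6.626e-34 / 6.0220e-07
= 1.1003e-27 kg*m/s

1.1003e-27


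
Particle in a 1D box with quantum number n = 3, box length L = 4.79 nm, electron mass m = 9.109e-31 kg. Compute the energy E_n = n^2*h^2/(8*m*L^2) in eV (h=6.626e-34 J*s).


E = n^2 * h^2 / (8 * m * L^2)
= 3^2 * (6.626e-34)^2 / (8 * 9.109e-31 * (4.79e-9)^2)
= 9 * 4.3904e-67 / (8 * 9.109e-31 * 2.2944e-17)
= 2.3633e-20 J
= 0.1475 eV

0.1475


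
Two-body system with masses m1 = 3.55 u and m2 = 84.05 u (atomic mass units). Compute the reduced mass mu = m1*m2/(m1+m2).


mu = m1 * m2 / (m1 + m2)
= 3.55 * 84.05 / (3.55 + 84.05)
= 298.3775 / 87.6
= 3.4061 u

3.4061


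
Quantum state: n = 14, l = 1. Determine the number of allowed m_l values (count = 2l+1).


m_l ranges from -l to +l in integer steps
So m_l goes from -1 to +1
Count = 2l + 1 = 2*1 + 1
= 3

3


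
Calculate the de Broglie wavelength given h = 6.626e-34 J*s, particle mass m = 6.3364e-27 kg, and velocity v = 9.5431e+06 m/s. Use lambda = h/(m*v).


lambda = h / (m * v)
= 6.626e-34 / (6.3364e-27 * 9.5431e+06)
= 6.626e-34 / 6.0469e-20
= 1.0958e-14 m

1.0958e-14


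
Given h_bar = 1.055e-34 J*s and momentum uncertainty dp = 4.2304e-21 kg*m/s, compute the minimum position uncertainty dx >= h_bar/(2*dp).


dx = h_bar / (2 * dp)
= 1.055e-34 / (2 * 4.2304e-21)
= 1.055e-34 / 8.4608e-21
= 1.2469e-14 m

1.2469e-14


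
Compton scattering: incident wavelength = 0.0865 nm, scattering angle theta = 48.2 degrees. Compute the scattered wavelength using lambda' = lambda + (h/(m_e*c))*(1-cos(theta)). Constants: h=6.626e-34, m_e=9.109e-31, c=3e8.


Compton wavelength: h/(m_e*c) = 2.4247e-12 m
d_lambda = 2.4247e-12 * (1 - cos(48.2 deg))
= 2.4247e-12 * 0.333468
= 8.0856e-13 m = 0.000809 nm
lambda' = 0.0865 + 0.000809
= 0.087309 nm

0.087309


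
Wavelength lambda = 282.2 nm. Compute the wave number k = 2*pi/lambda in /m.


k = 2 * pi / lambda
= 6.2832 / (282.2e-9)
= 6.2832 / 2.8220e-07
= 2.2265e+07 /m

2.2265e+07


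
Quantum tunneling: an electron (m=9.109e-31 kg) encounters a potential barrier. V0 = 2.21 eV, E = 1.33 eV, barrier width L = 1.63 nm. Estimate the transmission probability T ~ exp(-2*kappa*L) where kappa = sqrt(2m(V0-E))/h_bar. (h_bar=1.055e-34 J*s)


V0 - E = 0.88 eV = 1.4098e-19 J
kappa = sqrt(2 * m * (V0-E)) / h_bar
= sqrt(2 * 9.109e-31 * 1.4098e-19) / 1.055e-34
= 4.8036e+09 /m
2*kappa*L = 2 * 4.8036e+09 * 1.63e-9
= 15.6599
T = exp(-15.6599) = 1.581270e-07

1.581270e-07


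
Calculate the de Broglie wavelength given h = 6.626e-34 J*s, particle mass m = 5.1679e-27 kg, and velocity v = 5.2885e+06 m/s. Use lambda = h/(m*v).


lambda = h / (m * v)
= 6.626e-34 / (5.1679e-27 * 5.2885e+06)
= 6.626e-34 / 2.7330e-20
= 2.4244e-14 m

2.4244e-14


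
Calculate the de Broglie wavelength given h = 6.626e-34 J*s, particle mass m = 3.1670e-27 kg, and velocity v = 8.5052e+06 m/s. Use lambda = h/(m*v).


lambda = h / (m * v)
= 6.626e-34 / (3.1670e-27 * 8.5052e+06)
= 6.626e-34 / 2.6936e-20
= 2.4599e-14 m

2.4599e-14


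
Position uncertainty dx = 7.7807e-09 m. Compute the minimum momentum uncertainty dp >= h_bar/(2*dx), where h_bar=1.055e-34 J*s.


dp = h_bar / (2 * dx)
= 1.055e-34 / (2 * 7.7807e-09)
= 1.055e-34 / 1.5561e-08
= 6.7796e-27 kg*m/s

6.7796e-27


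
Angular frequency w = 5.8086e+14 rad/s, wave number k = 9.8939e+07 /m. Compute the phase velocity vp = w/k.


vp = w / k
= 5.8086e+14 / 9.8939e+07
= 5.8709e+06 m/s

5.8709e+06


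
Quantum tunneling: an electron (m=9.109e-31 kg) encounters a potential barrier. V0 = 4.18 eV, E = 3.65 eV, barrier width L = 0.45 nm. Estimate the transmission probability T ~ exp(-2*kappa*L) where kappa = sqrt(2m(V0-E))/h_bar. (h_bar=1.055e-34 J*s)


V0 - E = 0.53 eV = 8.4906e-20 J
kappa = sqrt(2 * m * (V0-E)) / h_bar
= sqrt(2 * 9.109e-31 * 8.4906e-20) / 1.055e-34
= 3.7279e+09 /m
2*kappa*L = 2 * 3.7279e+09 * 0.45e-9
= 3.3551
T = exp(-3.3551) = 3.490477e-02

3.490477e-02


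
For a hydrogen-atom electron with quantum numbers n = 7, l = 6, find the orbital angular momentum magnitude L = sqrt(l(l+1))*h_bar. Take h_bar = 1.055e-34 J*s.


L = sqrt(l*(l+1)) * h_bar
= sqrt(6 * 7) * 1.055e-34
= sqrt(42) * 1.055e-34
= 6.4807 * 1.055e-34
= 6.8372e-34 J*s

6.8372e-34


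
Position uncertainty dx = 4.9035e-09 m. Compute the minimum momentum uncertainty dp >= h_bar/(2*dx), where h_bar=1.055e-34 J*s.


dp = h_bar / (2 * dx)
= 1.055e-34 / (2 * 4.9035e-09)
= 1.055e-34 / 9.8070e-09
= 1.0758e-26 kg*m/s

1.0758e-26


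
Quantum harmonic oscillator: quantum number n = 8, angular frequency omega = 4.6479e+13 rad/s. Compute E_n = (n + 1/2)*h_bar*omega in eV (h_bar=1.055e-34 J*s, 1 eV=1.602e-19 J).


E = (n + 1/2) * h_bar * omega
= (8 + 0.5) * 1.055e-34 * 4.6479e+13
= 8.5 * 4.9035e-21
= 4.1680e-20 J
= 0.2602 eV

0.2602


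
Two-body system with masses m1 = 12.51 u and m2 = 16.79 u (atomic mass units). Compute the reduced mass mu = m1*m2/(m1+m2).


mu = m1 * m2 / (m1 + m2)
= 12.51 * 16.79 / (12.51 + 16.79)
= 210.0429 / 29.3
= 7.1687 u

7.1687


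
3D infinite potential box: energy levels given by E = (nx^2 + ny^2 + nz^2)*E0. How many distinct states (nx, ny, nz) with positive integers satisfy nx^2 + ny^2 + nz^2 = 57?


Enumerate all (nx, ny, nz) with nx^2 + ny^2 + nz^2 = 57:
(2,2,7)
(2,7,2)
(4,4,5)
(4,5,4)
(5,4,4)
(7,2,2)
Total degeneracy = 6

6


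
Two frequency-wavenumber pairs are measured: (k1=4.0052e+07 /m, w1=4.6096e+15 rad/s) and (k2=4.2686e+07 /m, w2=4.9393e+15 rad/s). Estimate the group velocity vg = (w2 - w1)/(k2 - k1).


vg = (w2 - w1) / (k2 - k1)
= (4.9393e+15 - 4.6096e+15) / (4.2686e+07 - 4.0052e+07)
= 3.2970e+14 / 2.6340e+06
= 1.2517e+08 m/s

1.2517e+08


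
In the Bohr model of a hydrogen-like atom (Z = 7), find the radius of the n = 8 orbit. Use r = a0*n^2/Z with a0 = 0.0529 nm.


r = a0 * n^2 / Z
= 0.0529 * 8^2 / 7
= 0.0529 * 64 / 7
= 0.4837 nm

0.4837


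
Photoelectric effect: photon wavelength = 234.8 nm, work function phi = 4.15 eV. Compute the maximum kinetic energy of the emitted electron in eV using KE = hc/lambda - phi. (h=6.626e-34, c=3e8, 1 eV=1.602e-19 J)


E_photon = hc / lambda
= (6.626e-34)(3e8) / (234.8e-9)
= 8.4659e-19 J
= 5.2846 eV
KE = E_photon - phi
= 5.2846 - 4.15
= 1.1346 eV

1.1346


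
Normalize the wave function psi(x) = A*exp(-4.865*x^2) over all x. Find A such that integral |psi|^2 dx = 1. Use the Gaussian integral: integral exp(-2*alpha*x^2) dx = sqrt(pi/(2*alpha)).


integral |psi|^2 dx = A^2 * sqrt(pi/(2*alpha)) = 1
A^2 = sqrt(2*alpha/pi)
= sqrt(2 * 4.865 / pi)
= 1.759874
A = sqrt(1.759874)
= 1.3266

1.3266


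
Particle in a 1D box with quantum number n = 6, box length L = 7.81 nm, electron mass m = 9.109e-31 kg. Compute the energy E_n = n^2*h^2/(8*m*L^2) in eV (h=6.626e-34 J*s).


E = n^2 * h^2 / (8 * m * L^2)
= 6^2 * (6.626e-34)^2 / (8 * 9.109e-31 * (7.81e-9)^2)
= 36 * 4.3904e-67 / (8 * 9.109e-31 * 6.0996e-17)
= 3.5558e-20 J
= 0.222 eV

0.222


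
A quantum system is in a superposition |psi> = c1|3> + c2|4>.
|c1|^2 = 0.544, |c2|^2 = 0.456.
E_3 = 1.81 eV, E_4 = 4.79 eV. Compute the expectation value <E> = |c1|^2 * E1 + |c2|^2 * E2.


<E> = |c1|^2 * E1 + |c2|^2 * E2
= 0.544 * 1.81 + 0.456 * 4.79
= 0.9846 + 2.1842
= 3.1689 eV

3.1689


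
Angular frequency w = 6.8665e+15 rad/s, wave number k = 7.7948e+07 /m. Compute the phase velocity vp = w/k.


vp = w / k
= 6.8665e+15 / 7.7948e+07
= 8.8091e+07 m/s

8.8091e+07


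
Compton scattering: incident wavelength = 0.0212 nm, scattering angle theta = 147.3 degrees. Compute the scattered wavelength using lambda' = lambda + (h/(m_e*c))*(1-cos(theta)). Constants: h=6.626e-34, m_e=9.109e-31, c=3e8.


Compton wavelength: h/(m_e*c) = 2.4247e-12 m
d_lambda = 2.4247e-12 * (1 - cos(147.3 deg))
= 2.4247e-12 * 1.841511
= 4.4651e-12 m = 0.004465 nm
lambda' = 0.0212 + 0.004465
= 0.025665 nm

0.025665


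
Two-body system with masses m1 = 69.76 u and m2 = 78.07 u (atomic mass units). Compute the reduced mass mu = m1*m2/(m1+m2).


mu = m1 * m2 / (m1 + m2)
= 69.76 * 78.07 / (69.76 + 78.07)
= 5446.1632 / 147.83
= 36.8407 u

36.8407


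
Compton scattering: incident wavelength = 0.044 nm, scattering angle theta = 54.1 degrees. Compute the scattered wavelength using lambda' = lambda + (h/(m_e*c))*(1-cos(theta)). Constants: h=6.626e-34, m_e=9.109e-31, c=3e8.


Compton wavelength: h/(m_e*c) = 2.4247e-12 m
d_lambda = 2.4247e-12 * (1 - cos(54.1 deg))
= 2.4247e-12 * 0.413628
= 1.0029e-12 m = 0.001003 nm
lambda' = 0.044 + 0.001003
= 0.045003 nm

0.045003


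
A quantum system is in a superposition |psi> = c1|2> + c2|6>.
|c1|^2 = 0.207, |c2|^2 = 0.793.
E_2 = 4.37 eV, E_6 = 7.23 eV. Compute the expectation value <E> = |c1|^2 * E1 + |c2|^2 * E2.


<E> = |c1|^2 * E1 + |c2|^2 * E2
= 0.207 * 4.37 + 0.793 * 7.23
= 0.9046 + 5.7334
= 6.638 eV

6.638


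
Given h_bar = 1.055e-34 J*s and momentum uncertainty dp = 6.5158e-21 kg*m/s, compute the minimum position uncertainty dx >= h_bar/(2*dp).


dx = h_bar / (2 * dp)
= 1.055e-34 / (2 * 6.5158e-21)
= 1.055e-34 / 1.3032e-20
= 8.0957e-15 m

8.0957e-15


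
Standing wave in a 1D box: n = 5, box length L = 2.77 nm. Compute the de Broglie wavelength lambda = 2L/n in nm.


lambda = 2L / n
= 2 * 2.77 / 5
= 5.54 / 5
= 1.108 nm

1.108


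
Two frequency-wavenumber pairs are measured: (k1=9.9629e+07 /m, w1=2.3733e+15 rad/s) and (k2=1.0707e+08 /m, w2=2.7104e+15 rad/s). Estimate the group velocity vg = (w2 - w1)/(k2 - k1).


vg = (w2 - w1) / (k2 - k1)
= (2.7104e+15 - 2.3733e+15) / (1.0707e+08 - 9.9629e+07)
= 3.3710e+14 / 7.4410e+06
= 4.5303e+07 m/s

4.5303e+07
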